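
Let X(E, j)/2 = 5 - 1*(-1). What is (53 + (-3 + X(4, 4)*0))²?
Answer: 2500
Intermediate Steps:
X(E, j) = 12 (X(E, j) = 2*(5 - 1*(-1)) = 2*(5 + 1) = 2*6 = 12)
(53 + (-3 + X(4, 4)*0))² = (53 + (-3 + 12*0))² = (53 + (-3 + 0))² = (53 - 3)² = 50² = 2500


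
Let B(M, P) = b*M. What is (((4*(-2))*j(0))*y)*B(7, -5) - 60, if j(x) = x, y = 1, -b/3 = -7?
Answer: -60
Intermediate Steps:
b = 21 (b = -3*(-7) = 21)
B(M, P) = 21*M
(((4*(-2))*j(0))*y)*B(7, -5) - 60 = (((4*(-2))*0)*1)*(21*7) - 60 = (-8*0*1)*147 - 60 = (0*1)*147 - 60 = 0*147 - 60 = 0 - 60 = -60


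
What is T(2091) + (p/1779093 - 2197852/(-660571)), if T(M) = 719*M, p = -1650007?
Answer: 1766858503314005426/1175217242103 ≈ 1.5034e+6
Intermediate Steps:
T(2091) + (p/1779093 - 2197852/(-660571)) = 719*2091 + (-1650007/1779093 - 2197852/(-660571)) = 1503429 + (-1650007*1/1779093 - 2197852*(-1/660571)) = 1503429 + (-1650007/1779093 + 2197852/660571) = 1503429 + 2820236334239/1175217242103 = 1766858503314005426/1175217242103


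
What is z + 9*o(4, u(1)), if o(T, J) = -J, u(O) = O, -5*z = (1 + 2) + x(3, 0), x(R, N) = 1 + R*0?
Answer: -49/5 ≈ -9.8000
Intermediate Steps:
x(R, N) = 1 (x(R, N) = 1 + 0 = 1)
z = -⅘ (z = -((1 + 2) + 1)/5 = -(3 + 1)/5 = -⅕*4 = -⅘ ≈ -0.80000)
z + 9*o(4, u(1)) = -⅘ + 9*(-1*1) = -⅘ + 9*(-1) = -⅘ - 9 = -49/5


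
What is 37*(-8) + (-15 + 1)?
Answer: -310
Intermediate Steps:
37*(-8) + (-15 + 1) = -296 - 14 = -310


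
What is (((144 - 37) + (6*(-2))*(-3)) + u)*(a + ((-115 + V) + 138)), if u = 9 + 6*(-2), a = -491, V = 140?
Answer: -45920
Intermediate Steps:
u = -3 (u = 9 - 12 = -3)
(((144 - 37) + (6*(-2))*(-3)) + u)*(a + ((-115 + V) + 138)) = (((144 - 37) + (6*(-2))*(-3)) - 3)*(-491 + ((-115 + 140) + 138)) = ((107 - 12*(-3)) - 3)*(-491 + (25 + 138)) = ((107 + 36) - 3)*(-491 + 163) = (143 - 3)*(-328) = 140*(-328) = -45920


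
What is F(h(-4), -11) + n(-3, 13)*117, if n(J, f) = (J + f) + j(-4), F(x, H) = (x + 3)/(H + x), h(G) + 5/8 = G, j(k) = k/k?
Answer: 160888/125 ≈ 1287.1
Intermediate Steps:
j(k) = 1
h(G) = -5/8 + G
F(x, H) = (3 + x)/(H + x)
n(J, f) = 1 + J + f (n(J, f) = (J + f) + 1 = 1 + J + f)
F(h(-4), -11) + n(-3, 13)*117 = (3 + (-5/8 - 4))/(-11 + (-5/8 - 4)) + (1 - 3 + 13)*117 = (3 - 37/8)/(-11 - 37/8) + 11*117 = -13/8/(-125/8) + 1287 = -8/125*(-13/8) + 1287 = 13/125 + 1287 = 160888/125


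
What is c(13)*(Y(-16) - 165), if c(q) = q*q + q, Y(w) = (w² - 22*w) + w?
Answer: 77714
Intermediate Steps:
Y(w) = w² - 21*w
c(q) = q + q² (c(q) = q² + q = q + q²)
c(13)*(Y(-16) - 165) = (13*(1 + 13))*(-16*(-21 - 16) - 165) = (13*14)*(-16*(-37) - 165) = 182*(592 - 165) = 182*427 = 77714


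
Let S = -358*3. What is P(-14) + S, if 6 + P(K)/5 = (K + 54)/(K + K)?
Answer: -7778/7 ≈ -1111.1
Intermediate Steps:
P(K) = -30 + 5*(54 + K)/(2*K) (P(K) = -30 + 5*((K + 54)/(K + K)) = -30 + 5*((54 + K)/((2*K))) = -30 + 5*((54 + K)*(1/(2*K))) = -30 + 5*((54 + K)/(2*K)) = -30 + 5*(54 + K)/(2*K))
S = -1074
P(-14) + S = (-55/2 + 135/(-14)) - 1074 = (-55/2 + 135*(-1/14)) - 1074 = (-55/2 - 135/14) - 1074 = -260/7 - 1074 = -7778/7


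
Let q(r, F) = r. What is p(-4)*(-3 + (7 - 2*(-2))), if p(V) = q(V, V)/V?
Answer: 8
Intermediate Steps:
p(V) = 1 (p(V) = V/V = 1)
p(-4)*(-3 + (7 - 2*(-2))) = 1*(-3 + (7 - 2*(-2))) = 1*(-3 + (7 - 1*(-4))) = 1*(-3 + (7 + 4)) = 1*(-3 + 11) = 1*8 = 8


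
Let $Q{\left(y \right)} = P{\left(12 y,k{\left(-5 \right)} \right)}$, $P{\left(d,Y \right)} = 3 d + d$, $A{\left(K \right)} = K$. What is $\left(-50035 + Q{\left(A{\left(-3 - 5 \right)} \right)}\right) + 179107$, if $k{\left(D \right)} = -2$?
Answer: $128688$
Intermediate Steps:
$P{\left(d,Y \right)} = 4 d$
$Q{\left(y \right)} = 48 y$ ($Q{\left(y \right)} = 4 \cdot 12 y = 48 y$)
$\left(-50035 + Q{\left(A{\left(-3 - 5 \right)} \right)}\right) + 179107 = \left(-50035 + 48 \left(-3 - 5\right)\right) + 179107 = \left(-50035 + 48 \left(-8\right)\right) + 179107 = \left(-50035 - 384\right) + 179107 = -50419 + 179107 = 128688$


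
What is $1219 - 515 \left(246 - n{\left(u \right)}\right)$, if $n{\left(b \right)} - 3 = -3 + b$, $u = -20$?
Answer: $-135771$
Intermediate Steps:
$n{\left(b \right)} = b$ ($n{\left(b \right)} = 3 + \left(-3 + b\right) = b$)
$1219 - 515 \left(246 - n{\left(u \right)}\right) = 1219 - 515 \left(246 - -20\right) = 1219 - 515 \left(246 + 20\right) = 1219 - 136990 = -135771$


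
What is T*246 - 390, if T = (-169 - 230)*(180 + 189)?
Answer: -36219216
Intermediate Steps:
T = -147231 (T = -399*369 = -147231)
T*246 - 390 = -147231*246 - 390 = -36218826 - 390 = -36219216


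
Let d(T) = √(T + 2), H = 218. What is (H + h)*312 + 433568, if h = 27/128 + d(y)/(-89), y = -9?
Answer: 8026397/16 - 312*I*√7/89 ≈ 5.0165e+5 - 9.275*I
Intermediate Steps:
d(T) = √(2 + T)
h = 27/128 - I*√7/89 (h = 27/128 + √(2 - 9)/(-89) = 27*(1/128) + √(-7)*(-1/89) = 27/128 + (I*√7)*(-1/89) = 27/128 - I*√7/89 ≈ 0.21094 - 0.029728*I)
(H + h)*312 + 433568 = (218 + (27/128 - I*√7/89))*312 + 433568 = (27931/128 - I*√7/89)*312 + 433568 = (1089309/16 - 312*I*√7/89) + 433568 = 8026397/16 - 312*I*√7/89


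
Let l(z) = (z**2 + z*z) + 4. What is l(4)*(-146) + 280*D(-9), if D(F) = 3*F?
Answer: -12816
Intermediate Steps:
l(z) = 4 + 2*z**2 (l(z) = (z**2 + z**2) + 4 = 2*z**2 + 4 = 4 + 2*z**2)
l(4)*(-146) + 280*D(-9) = (4 + 2*4**2)*(-146) + 280*(3*(-9)) = (4 + 2*16)*(-146) + 280*(-27) = (4 + 32)*(-146) - 7560 = 36*(-146) - 7560 = -5256 - 7560 = -12816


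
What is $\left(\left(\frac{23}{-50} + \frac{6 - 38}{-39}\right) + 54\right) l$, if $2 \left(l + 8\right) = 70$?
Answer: $\frac{954027}{650} \approx 1467.7$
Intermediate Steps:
$l = 27$ ($l = -8 + \frac{1}{2} \cdot 70 = -8 + 35 = 27$)
$\left(\left(\frac{23}{-50} + \frac{6 - 38}{-39}\right) + 54\right) l = \left(\left(\frac{23}{-50} + \frac{6 - 38}{-39}\right) + 54\right) 27 = \left(\left(23 \left(- \frac{1}{50}\right) + \left(6 - 38\right) \left(- \frac{1}{39}\right)\right) + 54\right) 27 = \left(\left(- \frac{23}{50} - - \frac{32}{39}\right) + 54\right) 27 = \left(\left(- \frac{23}{50} + \frac{32}{39}\right) + 54\right) 27 = \left(\frac{703}{1950} + 54\right) 27 = \frac{106003}{1950} \cdot 27 = \frac{954027}{650}$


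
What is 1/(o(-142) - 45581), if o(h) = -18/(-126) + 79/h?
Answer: -994/45307925 ≈ -2.1939e-5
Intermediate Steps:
o(h) = ⅐ + 79/h (o(h) = -18*(-1/126) + 79/h = ⅐ + 79/h)
1/(o(-142) - 45581) = 1/((⅐)*(553 - 142)/(-142) - 45581) = 1/((⅐)*(-1/142)*411 - 45581) = 1/(-411/994 - 45581) = 1/(-45307925/994) = -994/45307925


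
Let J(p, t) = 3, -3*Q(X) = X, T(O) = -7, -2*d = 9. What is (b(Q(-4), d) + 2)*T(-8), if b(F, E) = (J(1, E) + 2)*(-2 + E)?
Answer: 427/2 ≈ 213.50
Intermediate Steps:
d = -9/2 (d = -½*9 = -9/2 ≈ -4.5000)
Q(X) = -X/3
b(F, E) = -10 + 5*E (b(F, E) = (3 + 2)*(-2 + E) = 5*(-2 + E) = -10 + 5*E)
(b(Q(-4), d) + 2)*T(-8) = ((-10 + 5*(-9/2)) + 2)*(-7) = ((-10 - 45/2) + 2)*(-7) = (-65/2 + 2)*(-7) = -61/2*(-7) = 427/2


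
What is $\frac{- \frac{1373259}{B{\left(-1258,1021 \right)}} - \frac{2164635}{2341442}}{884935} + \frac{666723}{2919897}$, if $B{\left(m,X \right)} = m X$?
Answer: $\frac{147865093383960817865903}{647571080400852648069285} \approx 0.22834$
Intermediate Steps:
$B{\left(m,X \right)} = X m$
$\frac{- \frac{1373259}{B{\left(-1258,1021 \right)}} - \frac{2164635}{2341442}}{884935} + \frac{666723}{2919897} = \frac{- \frac{1373259}{1021 \left(-1258\right)} - \frac{2164635}{2341442}}{884935} + \frac{666723}{2919897} = \left(- \frac{1373259}{-1284418} - \frac{2164635}{2341442}\right) \frac{1}{884935} + 666723 \cdot \frac{1}{2919897} = \left(\left(-1373259\right) \left(- \frac{1}{1284418}\right) - \frac{2164635}{2341442}\right) \frac{1}{884935} + \frac{222241}{973299} = \left(\frac{1373259}{1284418} - \frac{2164635}{2341442}\right) \frac{1}{884935} + \frac{222241}{973299} = \frac{108777535512}{751847562689} \cdot \frac{1}{884935} + \frac{222241}{973299} = \frac{108777535512}{665336222888190215} + \frac{222241}{973299} = \frac{147865093383960817865903}{647571080400852648069285}$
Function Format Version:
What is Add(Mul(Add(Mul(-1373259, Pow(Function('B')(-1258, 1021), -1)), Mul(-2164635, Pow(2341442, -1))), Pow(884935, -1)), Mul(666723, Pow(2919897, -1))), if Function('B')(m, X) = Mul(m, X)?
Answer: Rational(147865093383960817865903, 647571080400852648069285) ≈ 0.22834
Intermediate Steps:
Function('B')(m, X) = Mul(X, m)
Add(Mul(Add(Mul(-1373259, Pow(Function('B')(-1258, 1021), -1)), Mul(-2164635, Pow(2341442, -1))), Pow(884935, -1)), Mul(666723, Pow(2919897, -1))) = Add(Mul(Add(Mul(-1373259, Pow(Mul(1021, -1258), -1)), Mul(-2164635, Pow(2341442, -1))), Pow(884935, -1)), Mul(666723, Pow(2919897, -1))) = Add(Mul(Add(Mul(-1373259, Pow(-1284418, -1)), Mul(-2164635, Rational(1, 2341442))), Rational(1, 884935)), Mul(666723, Rational(1, 2919897))) = Add(Mul(Add(Mul(-1373259, Rational(-1, 1284418)), Rational(-2164635, 2341442)), Rational(1, 884935)), Rational(222241, 973299)) = Add(Mul(Add(Rational(1373259, 1284418), Rational(-2164635, 2341442)), Rational(1, 884935)), Rational(222241, 973299)) = Add(Mul(Rational(108777535512, 751847562689), Rational(1, 884935)), Rational(222241, 973299)) = Add(Rational(108777535512, 665336222888190215), Rational(222241, 973299)) = Rational(147865093383960817865903, 647571080400852648069285)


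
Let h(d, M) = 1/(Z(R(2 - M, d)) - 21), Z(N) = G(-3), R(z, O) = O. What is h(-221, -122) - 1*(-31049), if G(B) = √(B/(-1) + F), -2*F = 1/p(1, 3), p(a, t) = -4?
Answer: 108764479/3503 - 10*√2/3503 ≈ 31049.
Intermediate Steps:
F = ⅛ (F = -½/(-4) = -½*(-¼) = ⅛ ≈ 0.12500)
G(B) = √(⅛ - B) (G(B) = √(B/(-1) + ⅛) = √(B*(-1) + ⅛) = √(-B + ⅛) = √(⅛ - B))
Z(N) = 5*√2/4 (Z(N) = √(2 - 16*(-3))/4 = √(2 + 48)/4 = √50/4 = (5*√2)/4 = 5*√2/4)
h(d, M) = 1/(-21 + 5*√2/4) (h(d, M) = 1/(5*√2/4 - 21) = 1/(-21 + 5*√2/4))
h(-221, -122) - 1*(-31049) = (-168/3503 - 10*√2/3503) - 1*(-31049) = (-168/3503 - 10*√2/3503) + 31049 = 108764479/3503 - 10*√2/3503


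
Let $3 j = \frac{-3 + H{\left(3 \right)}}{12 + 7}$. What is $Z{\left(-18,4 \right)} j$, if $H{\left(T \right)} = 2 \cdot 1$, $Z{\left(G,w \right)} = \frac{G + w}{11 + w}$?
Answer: $\frac{14}{855} \approx 0.016374$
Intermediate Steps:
$Z{\left(G,w \right)} = \frac{G + w}{11 + w}$
$H{\left(T \right)} = 2$
$j = - \frac{1}{57}$ ($j = \frac{\left(-3 + 2\right) \frac{1}{12 + 7}}{3} = \frac{\left(-1\right) \frac{1}{19}}{3} = \frac{1}{3} \left(- \frac{1}{19}\right) = - \frac{1}{57} \approx -0.017544$)
$Z{\left(-18,4 \right)} j = \frac{-18 + 4}{11 + 4} \left(- \frac{1}{57}\right) = \frac{1}{15} \left(-14\right) \left(- \frac{1}{57}\right) = \left(- \frac{14}{15}\right) \left(- \frac{1}{57}\right) = \frac{14}{855}$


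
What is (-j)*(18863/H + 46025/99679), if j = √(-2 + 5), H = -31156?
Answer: 446290077*√3/3105598924 ≈ 0.24890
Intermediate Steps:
j = √3 ≈ 1.7320
(-j)*(18863/H + 46025/99679) = (-√3)*(18863/(-31156) + 46025/99679) = (-√3)*(18863*(-1/31156) + 46025*(1/99679)) = (-√3)*(-18863/31156 + 46025/99679) = -√3*(-446290077/3105598924) = 446290077*√3/3105598924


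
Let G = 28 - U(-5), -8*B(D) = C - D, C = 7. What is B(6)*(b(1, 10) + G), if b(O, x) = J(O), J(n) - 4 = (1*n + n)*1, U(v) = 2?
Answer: -4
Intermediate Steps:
J(n) = 4 + 2*n (J(n) = 4 + (1*n + n)*1 = 4 + (n + n)*1 = 4 + (2*n)*1 = 4 + 2*n)
b(O, x) = 4 + 2*O
B(D) = -7/8 + D/8 (B(D) = -(7 - D)/8 = -7/8 + D/8)
G = 26 (G = 28 - 1*2 = 28 - 2 = 26)
B(6)*(b(1, 10) + G) = (-7/8 + (1/8)*6)*((4 + 2*1) + 26) = (-7/8 + 3/4)*((4 + 2) + 26) = -(6 + 26)/8 = -1/8*32 = -4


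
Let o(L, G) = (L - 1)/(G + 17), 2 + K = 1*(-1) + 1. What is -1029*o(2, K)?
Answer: -343/5 ≈ -68.600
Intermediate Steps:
K = -2 (K = -2 + (1*(-1) + 1) = -2 + (-1 + 1) = -2 + 0 = -2)
o(L, G) = (-1 + L)/(17 + G)
-1029*o(2, K) = -1029*(-1 + 2)/(17 - 2) = -1029/15 = -343/5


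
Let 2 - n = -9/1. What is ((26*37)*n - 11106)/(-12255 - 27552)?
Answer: 524/39807 ≈ 0.013164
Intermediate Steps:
n = 11 (n = 2 - (-9)/1 = 2 - (-9) = 2 - 1*(-9) = 2 + 9 = 11)
((26*37)*n - 11106)/(-12255 - 27552) = ((26*37)*11 - 11106)/(-12255 - 27552) = (962*11 - 11106)/(-39807) = (10582 - 11106)*(-1/39807) = -524*(-1/39807) = 524/39807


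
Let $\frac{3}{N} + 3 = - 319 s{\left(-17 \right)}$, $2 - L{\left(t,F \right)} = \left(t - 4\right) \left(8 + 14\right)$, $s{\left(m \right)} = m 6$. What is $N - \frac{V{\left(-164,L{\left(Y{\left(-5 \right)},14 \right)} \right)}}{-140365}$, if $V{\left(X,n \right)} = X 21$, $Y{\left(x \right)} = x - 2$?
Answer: $- \frac{7441963}{304451685} \approx -0.024444$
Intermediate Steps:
$Y{\left(x \right)} = -2 + x$
$s{\left(m \right)} = 6 m$
$L{\left(t,F \right)} = 90 - 22 t$ ($L{\left(t,F \right)} = 2 - \left(t - 4\right) \left(8 + 14\right) = 2 - \left(-4 + t\right) 22 = 2 - \left(-88 + 22 t\right) = 90 - 22 t$)
$V{\left(X,n \right)} = 21 X$
$N = \frac{1}{10845}$ ($N = \frac{3}{-3 - 319 \cdot 6 \left(-17\right)} = \frac{3}{-3 - -32538} = \frac{3}{-3 + 32538} = \frac{3}{32535} = 3 \cdot \frac{1}{32535} = \frac{1}{10845} \approx 9.2208 \cdot 10^{-5}$)
$N - \frac{V{\left(-164,L{\left(Y{\left(-5 \right)},14 \right)} \right)}}{-140365} = \frac{1}{10845} - \frac{21 \left(-164\right)}{-140365} = \frac{1}{10845} - \left(-3444\right) \left(- \frac{1}{140365}\right) = \frac{1}{10845} - \frac{3444}{140365} = - \frac{7441963}{304451685}$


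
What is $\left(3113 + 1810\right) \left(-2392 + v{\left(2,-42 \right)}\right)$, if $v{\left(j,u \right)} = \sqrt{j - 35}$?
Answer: $-11775816 + 4923 i \sqrt{33} \approx -1.1776 \cdot 10^{7} + 28280.0 i$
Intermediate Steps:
$v{\left(j,u \right)} = \sqrt{-35 + j}$
$\left(3113 + 1810\right) \left(-2392 + v{\left(2,-42 \right)}\right) = \left(3113 + 1810\right) \left(-2392 + \sqrt{-35 + 2}\right) = 4923 \left(-2392 + \sqrt{-33}\right) = 4923 \left(-2392 + i \sqrt{33}\right) = -11775816 + 4923 i \sqrt{33}$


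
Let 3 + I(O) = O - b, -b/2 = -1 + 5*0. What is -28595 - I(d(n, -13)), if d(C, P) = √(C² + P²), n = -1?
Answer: -28590 - √170 ≈ -28603.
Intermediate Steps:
b = 2 (b = -2*(-1 + 5*0) = -2*(-1 + 0) = -2*(-1) = 2)
I(O) = -5 + O (I(O) = -3 + (O - 1*2) = -3 + (O - 2) = -3 + (-2 + O) = -5 + O)
-28595 - I(d(n, -13)) = -28595 - (-5 + √((-1)² + (-13)²)) = -28595 - (-5 + √(1 + 169)) = -28595 - (-5 + √170) = -28595 + (5 - √170) = -28590 - √170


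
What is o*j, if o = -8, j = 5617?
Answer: -44936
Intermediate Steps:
o*j = -8*5617 = -44936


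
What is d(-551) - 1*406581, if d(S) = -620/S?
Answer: -224025511/551 ≈ -4.0658e+5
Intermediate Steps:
d(-551) - 1*406581 = -620/(-551) - 1*406581 = -620*(-1/551) - 406581 = 620/551 - 406581 = -224025511/551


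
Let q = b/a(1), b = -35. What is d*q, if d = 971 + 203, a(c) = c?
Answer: -41090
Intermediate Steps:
d = 1174
q = -35 (q = -35/1 = -35*1 = -35)
d*q = 1174*(-35) = -41090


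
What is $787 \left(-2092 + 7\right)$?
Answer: $-1640895$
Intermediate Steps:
$787 \left(-2092 + 7\right) = 787 \left(-2085\right) = -1640895$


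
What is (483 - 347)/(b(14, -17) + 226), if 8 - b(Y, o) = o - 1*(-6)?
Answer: 136/245 ≈ 0.55510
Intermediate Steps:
b(Y, o) = 2 - o (b(Y, o) = 8 - (o - 1*(-6)) = 8 - (o + 6) = 8 - (6 + o) = 8 + (-6 - o) = 2 - o)
(483 - 347)/(b(14, -17) + 226) = (483 - 347)/((2 - 1*(-17)) + 226) = 136/((2 + 17) + 226) = 136/(19 + 226) = 136/245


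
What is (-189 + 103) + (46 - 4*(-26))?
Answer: 64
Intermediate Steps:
(-189 + 103) + (46 - 4*(-26)) = -86 + (46 - 1*(-104)) = -86 + (46 + 104) = -86 + 150 = 64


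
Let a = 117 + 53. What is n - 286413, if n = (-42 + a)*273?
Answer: -251469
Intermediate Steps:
a = 170
n = 34944 (n = (-42 + 170)*273 = 128*273 = 34944)
n - 286413 = 34944 - 286413 = -251469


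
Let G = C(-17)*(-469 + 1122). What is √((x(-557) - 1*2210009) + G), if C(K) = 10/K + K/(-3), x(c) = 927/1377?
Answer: I*√19860229/3 ≈ 1485.5*I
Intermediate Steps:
x(c) = 103/153 (x(c) = 927*(1/1377) = 103/153)
C(K) = 10/K - K/3 (C(K) = 10/K + K*(-⅓) = 10/K - K/3)
G = 169127/51 (G = (10/(-17) - ⅓*(-17))*(-469 + 1122) = (10*(-1/17) + 17/3)*653 = (-10/17 + 17/3)*653 = (259/51)*653 = 169127/51 ≈ 3316.2)
√((x(-557) - 1*2210009) + G) = √((103/153 - 1*2210009) + 169127/51) = √((103/153 - 2210009) + 169127/51) = √(-338131274/153 + 169127/51) = √(-19860229/9) = I*√19860229/3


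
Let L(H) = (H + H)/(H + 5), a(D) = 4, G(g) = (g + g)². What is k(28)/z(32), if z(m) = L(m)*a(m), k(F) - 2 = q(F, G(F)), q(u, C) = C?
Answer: 58053/128 ≈ 453.54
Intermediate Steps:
G(g) = 4*g² (G(g) = (2*g)² = 4*g²)
L(H) = 2*H/(5 + H) (L(H) = (2*H)/(5 + H) = 2*H/(5 + H))
k(F) = 2 + 4*F²
z(m) = 8*m/(5 + m) (z(m) = (2*m/(5 + m))*4 = 8*m/(5 + m))
k(28)/z(32) = (2 + 4*28²)/((8*32/(5 + 32))) = (2 + 4*784)/((8*32/37)) = (2 + 3136)/((8*32*(1/37))) = 3138/(256/37) = 3138*(37/256) = 58053/128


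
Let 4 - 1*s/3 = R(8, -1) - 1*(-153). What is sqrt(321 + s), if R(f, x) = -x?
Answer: I*sqrt(129) ≈ 11.358*I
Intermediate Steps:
s = -450 (s = 12 - 3*(-1*(-1) - 1*(-153)) = 12 - 3*(1 + 153) = 12 - 3*154 = 12 - 462 = -450)
sqrt(321 + s) = sqrt(321 - 450) = sqrt(-129) = I*sqrt(129)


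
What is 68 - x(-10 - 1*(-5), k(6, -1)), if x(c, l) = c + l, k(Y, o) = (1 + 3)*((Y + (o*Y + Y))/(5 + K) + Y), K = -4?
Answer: 25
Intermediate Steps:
k(Y, o) = 12*Y + 4*Y*o (k(Y, o) = (1 + 3)*((Y + (o*Y + Y))/(5 - 4) + Y) = 4*((Y + (Y*o + Y))/1 + Y) = 4*((Y + (Y + Y*o))*1 + Y) = 4*((2*Y + Y*o)*1 + Y) = 4*((2*Y + Y*o) + Y) = 4*(3*Y + Y*o) = 12*Y + 4*Y*o)
68 - x(-10 - 1*(-5), k(6, -1)) = 68 - ((-10 - 1*(-5)) + 4*6*(3 - 1)) = 68 - ((-10 + 5) + 4*6*2) = 68 - (-5 + 48) = 68 - 1*43 = 68 - 43 = 25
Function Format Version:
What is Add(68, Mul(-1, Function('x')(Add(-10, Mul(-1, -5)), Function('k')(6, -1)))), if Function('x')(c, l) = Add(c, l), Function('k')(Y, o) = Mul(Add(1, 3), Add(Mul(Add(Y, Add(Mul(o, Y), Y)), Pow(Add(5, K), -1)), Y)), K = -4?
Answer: 25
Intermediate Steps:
Function('k')(Y, o) = Add(Mul(12, Y), Mul(4, Y, o)) (Function('k')(Y, o) = Mul(Add(1, 3), Add(Mul(Add(Y, Add(Mul(o, Y), Y)), Pow(Add(5, -4), -1)), Y)) = Mul(4, Add(Mul(Add(Y, Add(Mul(Y, o), Y)), Pow(1, -1)), Y)) = Mul(4, Add(Mul(Add(Y, Add(Y, Mul(Y, o))), 1), Y)) = Mul(4, Add(Mul(Add(Mul(2, Y), Mul(Y, o)), 1), Y)) = Mul(4, Add(Add(Mul(2, Y), Mul(Y, o)), Y)) = Mul(4, Add(Mul(3, Y), Mul(Y, o))) = Add(Mul(12, Y), Mul(4, Y, o)))
Add(68, Mul(-1, Function('x')(Add(-10, Mul(-1, -5)), Function('k')(6, -1)))) = Add(68, Mul(-1, Add(Add(-10, Mul(-1, -5)), Mul(4, 6, Add(3, -1))))) = Add(68, Mul(-1, Add(Add(-10, 5), Mul(4, 6, 2)))) = Add(68, Mul(-1, Add(-5, 48))) = Add(68, Mul(-1, 43)) = Add(68, -43) = 25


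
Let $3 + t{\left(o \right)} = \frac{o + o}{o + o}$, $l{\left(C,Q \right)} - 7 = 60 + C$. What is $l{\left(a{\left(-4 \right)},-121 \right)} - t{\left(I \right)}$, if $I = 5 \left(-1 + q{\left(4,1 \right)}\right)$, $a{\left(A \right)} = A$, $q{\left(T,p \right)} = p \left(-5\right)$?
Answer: $65$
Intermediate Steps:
$q{\left(T,p \right)} = - 5 p$
$l{\left(C,Q \right)} = 67 + C$ ($l{\left(C,Q \right)} = 7 + \left(60 + C\right) = 67 + C$)
$I = -30$ ($I = 5 \left(-1 - 5\right) = 5 \left(-6\right) = -30$)
$t{\left(o \right)} = -2$ ($t{\left(o \right)} = -3 + \frac{o + o}{o + o} = -3 + \frac{2 o}{2 o} = -3 + 2 o \frac{1}{2 o} = -3 + 1 = -2$)
$l{\left(a{\left(-4 \right)},-121 \right)} - t{\left(I \right)} = \left(67 - 4\right) - -2 = 63 + 2 = 65$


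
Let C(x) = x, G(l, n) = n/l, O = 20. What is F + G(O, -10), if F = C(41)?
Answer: 81/2 ≈ 40.500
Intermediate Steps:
F = 41
F + G(O, -10) = 41 - 10/20 = 41 - 10*1/20 = 41 - ½ = 81/2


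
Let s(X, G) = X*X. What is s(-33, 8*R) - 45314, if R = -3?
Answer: -44225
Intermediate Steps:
s(X, G) = X²
s(-33, 8*R) - 45314 = (-33)² - 45314 = 1089 - 45314 = -44225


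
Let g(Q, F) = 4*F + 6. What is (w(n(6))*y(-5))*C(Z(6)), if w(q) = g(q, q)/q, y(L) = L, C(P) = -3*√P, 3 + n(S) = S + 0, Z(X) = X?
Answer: 90*√6 ≈ 220.45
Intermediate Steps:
g(Q, F) = 6 + 4*F
n(S) = -3 + S (n(S) = -3 + (S + 0) = -3 + S)
w(q) = (6 + 4*q)/q
(w(n(6))*y(-5))*C(Z(6)) = ((4 + 6/(-3 + 6))*(-5))*(-3*√6) = ((4 + 6/3)*(-5))*(-3*√6) = ((4 + 6*(⅓))*(-5))*(-3*√6) = ((4 + 2)*(-5))*(-3*√6) = (6*(-5))*(-3*√6) = -(-90)*√6 = 90*√6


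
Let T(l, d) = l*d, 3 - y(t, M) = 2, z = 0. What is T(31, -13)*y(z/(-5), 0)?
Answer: -403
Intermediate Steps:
y(t, M) = 1 (y(t, M) = 3 - 1*2 = 3 - 2 = 1)
T(l, d) = d*l
T(31, -13)*y(z/(-5), 0) = -13*31*1 = -403*1 = -403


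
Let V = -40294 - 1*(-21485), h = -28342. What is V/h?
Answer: 18809/28342 ≈ 0.66364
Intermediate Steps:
V = -18809 (V = -40294 + 21485 = -18809)
V/h = -18809/(-28342) = -18809*(-1/28342) = 18809/28342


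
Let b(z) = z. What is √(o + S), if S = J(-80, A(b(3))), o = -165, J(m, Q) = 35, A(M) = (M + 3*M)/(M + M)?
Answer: I*√130 ≈ 11.402*I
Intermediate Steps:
A(M) = 2 (A(M) = (4*M)/((2*M)) = (4*M)*(1/(2*M)) = 2)
S = 35
√(o + S) = √(-165 + 35) = √(-130) = I*√130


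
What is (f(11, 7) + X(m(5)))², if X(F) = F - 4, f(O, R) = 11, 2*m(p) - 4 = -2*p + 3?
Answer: 121/4 ≈ 30.250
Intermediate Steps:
m(p) = 7/2 - p (m(p) = 2 + (-2*p + 3)/2 = 2 + (3 - 2*p)/2 = 2 + (3/2 - p) = 7/2 - p)
X(F) = -4 + F
(f(11, 7) + X(m(5)))² = (11 + (-4 + (7/2 - 1*5)))² = (11 + (-4 + (7/2 - 5)))² = (11 + (-4 - 3/2))² = (11 - 11/2)² = (11/2)² = 121/4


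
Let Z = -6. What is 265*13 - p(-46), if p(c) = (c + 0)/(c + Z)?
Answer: 89547/26 ≈ 3444.1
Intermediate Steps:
p(c) = c/(-6 + c) (p(c) = (c + 0)/(c - 6) = c/(-6 + c))
265*13 - p(-46) = 265*13 - (-46)/(-6 - 46) = 3445 - (-46)/(-52) = 3445 - (-46)*(-1)/52 = 3445 - 1*23/26 = 3445 - 23/26 = 89547/26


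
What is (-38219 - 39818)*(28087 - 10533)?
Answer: -1369861498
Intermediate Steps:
(-38219 - 39818)*(28087 - 10533) = -78037*17554 = -1369861498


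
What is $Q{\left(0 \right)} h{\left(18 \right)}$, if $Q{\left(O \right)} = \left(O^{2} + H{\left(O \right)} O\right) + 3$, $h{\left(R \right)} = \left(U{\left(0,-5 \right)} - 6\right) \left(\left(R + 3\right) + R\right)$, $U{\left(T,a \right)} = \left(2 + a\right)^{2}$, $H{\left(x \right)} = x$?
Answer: $351$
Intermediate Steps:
$h{\left(R \right)} = 9 + 6 R$ ($h{\left(R \right)} = \left(\left(2 - 5\right)^{2} - 6\right) \left(\left(R + 3\right) + R\right) = \left(\left(-3\right)^{2} - 6\right) \left(\left(3 + R\right) + R\right) = \left(9 - 6\right) \left(3 + 2 R\right) = 3 \left(3 + 2 R\right) = 9 + 6 R$)
$Q{\left(O \right)} = 3 + 2 O^{2}$ ($Q{\left(O \right)} = \left(O^{2} + O O\right) + 3 = \left(O^{2} + O^{2}\right) + 3 = 2 O^{2} + 3 = 3 + 2 O^{2}$)
$Q{\left(0 \right)} h{\left(18 \right)} = \left(3 + 2 \cdot 0^{2}\right) \left(9 + 6 \cdot 18\right) = \left(3 + 2 \cdot 0\right) \left(9 + 108\right) = \left(3 + 0\right) 117 = 3 \cdot 117 = 351$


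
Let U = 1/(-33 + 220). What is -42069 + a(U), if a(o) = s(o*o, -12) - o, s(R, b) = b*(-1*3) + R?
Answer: -1469852163/34969 ≈ -42033.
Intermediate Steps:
U = 1/187 ≈ 0.0053476
s(R, b) = R - 3*b (s(R, b) = b*(-3) + R = -3*b + R = R - 3*b)
a(o) = 36 + o² - o (a(o) = (o*o - 3*(-12)) - o = (o² + 36) - o = (36 + o²) - o = 36 + o² - o)
-42069 + a(U) = -42069 + (36 + (1/187)² - 1*1/187) = -42069 + (36 + 1/34969 - 1/187) = -42069 + 1258698/34969 = -1469852163/34969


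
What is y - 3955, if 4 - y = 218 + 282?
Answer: -4451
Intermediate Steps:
y = -496 (y = 4 - (218 + 282) = 4 - 1*500 = 4 - 500 = -496)
y - 3955 = -496 - 3955 = -4451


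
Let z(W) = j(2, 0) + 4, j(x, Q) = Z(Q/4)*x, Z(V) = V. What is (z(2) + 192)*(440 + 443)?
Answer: 173068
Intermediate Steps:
j(x, Q) = Q*x/4 (j(x, Q) = (Q/4)*x = Q*x/4)
z(W) = 4 (z(W) = (1/4)*0*2 + 4 = 0 + 4 = 4)
(z(2) + 192)*(440 + 443) = (4 + 192)*(440 + 443) = 196*883 = 173068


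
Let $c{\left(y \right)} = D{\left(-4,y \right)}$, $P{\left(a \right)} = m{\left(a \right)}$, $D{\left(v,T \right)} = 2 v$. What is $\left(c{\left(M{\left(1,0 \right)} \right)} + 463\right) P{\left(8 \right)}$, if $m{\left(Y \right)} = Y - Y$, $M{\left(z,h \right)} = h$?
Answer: $0$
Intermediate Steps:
$m{\left(Y \right)} = 0$
$P{\left(a \right)} = 0$
$c{\left(y \right)} = -8$ ($c{\left(y \right)} = 2 \left(-4\right) = -8$)
$\left(c{\left(M{\left(1,0 \right)} \right)} + 463\right) P{\left(8 \right)} = \left(-8 + 463\right) 0 = 455 \cdot 0 = 0$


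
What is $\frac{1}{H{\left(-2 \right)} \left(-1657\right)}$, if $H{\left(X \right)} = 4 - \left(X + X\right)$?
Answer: $- \frac{1}{13256} \approx -7.5438 \cdot 10^{-5}$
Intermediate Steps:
$H{\left(X \right)} = 4 - 2 X$
$\frac{1}{H{\left(-2 \right)} \left(-1657\right)} = \frac{1}{\left(4 - -4\right) \left(-1657\right)} = \frac{1}{\left(4 + 4\right) \left(-1657\right)} = \frac{1}{8 \left(-1657\right)} = \frac{1}{-13256} = - \frac{1}{13256}$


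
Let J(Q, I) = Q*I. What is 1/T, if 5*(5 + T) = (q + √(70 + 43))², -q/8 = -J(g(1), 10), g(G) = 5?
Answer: 100055/3194480968 - 125*√113/798620242 ≈ 2.9657e-5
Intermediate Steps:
J(Q, I) = I*Q
q = 400 (q = -(-8)*10*5 = -(-8)*50 = -8*(-50) = 400)
T = -5 + (400 + √113)²/5 (T = -5 + (400 + √(70 + 43))²/5 = -5 + (400 + √113)²/5 ≈ 33718.)
1/T = 1/(160088/5 + 160*√113)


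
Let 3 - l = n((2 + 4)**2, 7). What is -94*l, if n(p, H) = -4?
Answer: -658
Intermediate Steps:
l = 7 (l = 3 - 1*(-4) = 3 + 4 = 7)
-94*l = -94*7 = -658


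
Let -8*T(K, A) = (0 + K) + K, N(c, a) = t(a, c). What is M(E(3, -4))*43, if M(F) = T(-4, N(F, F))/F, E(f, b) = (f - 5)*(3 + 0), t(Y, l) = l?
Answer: -43/6 ≈ -7.1667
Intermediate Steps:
N(c, a) = c
T(K, A) = -K/4 (T(K, A) = -((0 + K) + K)/8 = -(K + K)/8 = -K/4)
E(f, b) = -15 + 3*f (E(f, b) = (-5 + f)*3 = -15 + 3*f)
M(F) = 1/F (M(F) = (-¼*(-4))/F = 1/F)
M(E(3, -4))*43 = 43/(-15 + 3*3) = 43/(-15 + 9) = 43/(-6) = -⅙*43 = -43/6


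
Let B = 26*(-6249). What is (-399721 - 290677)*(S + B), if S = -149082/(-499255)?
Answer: 56002191465219624/499255 ≈ 1.1217e+11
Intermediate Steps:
B = -162474
S = 149082/499255 (S = -149082*(-1/499255) = 149082/499255 ≈ 0.29861)
(-399721 - 290677)*(S + B) = (-399721 - 290677)*(149082/499255 - 162474) = -690398*(-81115807788/499255) = 56002191465219624/499255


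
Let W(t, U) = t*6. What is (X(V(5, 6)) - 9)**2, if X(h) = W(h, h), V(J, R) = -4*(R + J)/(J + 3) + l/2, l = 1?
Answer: 1521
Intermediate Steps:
V(J, R) = 1/2 - 4*(J + R)/(3 + J) (V(J, R) = -4*(R + J)/(J + 3) + 1/2 = -4*(J + R)/(3 + J) + 1*(1/2) = -4*(J + R)/(3 + J) + 1/2 = 1/2 - 4*(J + R)/(3 + J))
W(t, U) = 6*t
X(h) = 6*h
(X(V(5, 6)) - 9)**2 = (6*((3 - 8*6 - 7*5)/(2*(3 + 5))) - 9)**2 = (6*((1/2)*(3 - 48 - 35)/8) - 9)**2 = (6*((1/2)*(1/8)*(-80)) - 9)**2 = (6*(-5) - 9)**2 = (-30 - 9)**2 = (-39)**2 = 1521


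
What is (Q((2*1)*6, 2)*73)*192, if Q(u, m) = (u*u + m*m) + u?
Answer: 2242560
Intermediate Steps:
Q(u, m) = u + m² + u² (Q(u, m) = (u² + m²) + u = (m² + u²) + u = u + m² + u²)
(Q((2*1)*6, 2)*73)*192 = (((2*1)*6 + 2² + ((2*1)*6)²)*73)*192 = ((2*6 + 4 + (2*6)²)*73)*192 = ((12 + 4 + 12²)*73)*192 = ((12 + 4 + 144)*73)*192 = (160*73)*192 = 11680*192 = 2242560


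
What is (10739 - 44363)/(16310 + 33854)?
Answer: -8406/12541 ≈ -0.67028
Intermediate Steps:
(10739 - 44363)/(16310 + 33854) = -33624/50164 = -33624*1/50164 = -8406/12541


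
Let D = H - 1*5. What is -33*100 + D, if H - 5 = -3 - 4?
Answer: -3307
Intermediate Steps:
H = -2 (H = 5 + (-3 - 4) = 5 - 7 = -2)
D = -7 (D = -2 - 1*5 = -2 - 5 = -7)
-33*100 + D = -33*100 - 7 = -3300 - 7 = -3307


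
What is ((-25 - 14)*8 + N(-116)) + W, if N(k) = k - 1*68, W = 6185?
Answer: 5689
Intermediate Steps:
N(k) = -68 + k (N(k) = k - 68 = -68 + k)
((-25 - 14)*8 + N(-116)) + W = ((-25 - 14)*8 + (-68 - 116)) + 6185 = (-39*8 - 184) + 6185 = (-312 - 184) + 6185 = -496 + 6185 = 5689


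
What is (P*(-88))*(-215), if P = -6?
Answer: -113520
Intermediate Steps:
(P*(-88))*(-215) = -6*(-88)*(-215) = 528*(-215) = -113520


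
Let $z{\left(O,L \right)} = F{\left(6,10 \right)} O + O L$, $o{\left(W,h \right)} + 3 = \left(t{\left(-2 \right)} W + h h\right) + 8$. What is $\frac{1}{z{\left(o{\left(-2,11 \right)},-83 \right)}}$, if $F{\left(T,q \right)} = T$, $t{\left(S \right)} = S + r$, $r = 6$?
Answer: $- \frac{1}{9086} \approx -0.00011006$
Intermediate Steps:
$t{\left(S \right)} = 6 + S$ ($t{\left(S \right)} = S + 6 = 6 + S$)
$o{\left(W,h \right)} = 5 + h^{2} + 4 W$ ($o{\left(W,h \right)} = -3 + \left(\left(\left(6 - 2\right) W + h h\right) + 8\right) = -3 + \left(\left(4 W + h^{2}\right) + 8\right) = -3 + \left(\left(h^{2} + 4 W\right) + 8\right) = -3 + \left(8 + h^{2} + 4 W\right) = 5 + h^{2} + 4 W$)
$z{\left(O,L \right)} = 6 O + L O$ ($z{\left(O,L \right)} = 6 O + O L = 6 O + L O$)
$\frac{1}{z{\left(o{\left(-2,11 \right)},-83 \right)}} = \frac{1}{\left(5 + 11^{2} + 4 \left(-2\right)\right) \left(6 - 83\right)} = \frac{1}{\left(5 + 121 - 8\right) \left(-77\right)} = \frac{1}{118 \left(-77\right)} = \frac{1}{-9086} = - \frac{1}{9086}$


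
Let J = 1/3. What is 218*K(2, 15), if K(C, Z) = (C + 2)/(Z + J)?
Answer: 1308/23 ≈ 56.870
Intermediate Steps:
J = 1/3 ≈ 0.33333
K(C, Z) = (2 + C)/(1/3 + Z) (K(C, Z) = (C + 2)/(Z + 1/3) = (2 + C)/(1/3 + Z))
218*K(2, 15) = 218*(3*(2 + 2)/(1 + 3*15)) = 218*(3*4/(1 + 45)) = 218*(3*4/46) = 218*(3*(1/46)*4) = 218*(6/23) = 1308/23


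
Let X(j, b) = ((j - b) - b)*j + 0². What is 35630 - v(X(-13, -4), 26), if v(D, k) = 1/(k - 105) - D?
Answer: 2819906/79 ≈ 35695.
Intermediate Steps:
X(j, b) = j*(j - 2*b) (X(j, b) = (j - 2*b)*j + 0 = j*(j - 2*b) + 0 = j*(j - 2*b))
v(D, k) = 1/(-105 + k) - D
35630 - v(X(-13, -4), 26) = 35630 - (1 + 105*(-13*(-13 - 2*(-4))) - 1*(-13*(-13 - 2*(-4)))*26)/(-105 + 26) = 35630 - (1 + 105*(-13*(-13 + 8)) - 1*(-13*(-13 + 8))*26)/(-79) = 35630 - (-1)*(1 + 105*(-13*(-5)) - 1*(-13*(-5))*26)/79 = 35630 - (-1)*(1 + 105*65 - 1*65*26)/79 = 35630 - (-1)*(1 + 6825 - 1690)/79 = 35630 - (-1)*5136/79 = 35630 - 1*(-5136/79) = 35630 + 5136/79 = 2819906/79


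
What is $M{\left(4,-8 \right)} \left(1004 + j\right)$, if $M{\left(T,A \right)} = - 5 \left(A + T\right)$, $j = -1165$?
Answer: $-3220$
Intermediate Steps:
$M{\left(T,A \right)} = - 5 A - 5 T$
$M{\left(4,-8 \right)} \left(1004 + j\right) = \left(\left(-5\right) \left(-8\right) - 20\right) \left(1004 - 1165\right) = \left(40 - 20\right) \left(-161\right) = 20 \left(-161\right) = -3220$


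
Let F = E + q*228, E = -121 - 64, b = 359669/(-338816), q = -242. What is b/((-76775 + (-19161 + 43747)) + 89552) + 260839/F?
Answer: -3302028339588021/700824986217088 ≈ -4.7116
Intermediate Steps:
b = -359669/338816 (b = 359669*(-1/338816) = -359669/338816 ≈ -1.0615)
E = -185
F = -55361 (F = -185 - 242*228 = -185 - 55176 = -55361)
b/((-76775 + (-19161 + 43747)) + 89552) + 260839/F = -359669/(338816*((-76775 + (-19161 + 43747)) + 89552)) + 260839/(-55361) = -359669/(338816*((-76775 + 24586) + 89552)) + 260839*(-1/55361) = -359669/(338816*(-52189 + 89552)) - 260839/55361 = -359669/338816/37363 - 260839/55361 = -359669/338816*1/37363 - 260839/55361 = -359669/12659182208 - 260839/55361 = -3302028339588021/700824986217088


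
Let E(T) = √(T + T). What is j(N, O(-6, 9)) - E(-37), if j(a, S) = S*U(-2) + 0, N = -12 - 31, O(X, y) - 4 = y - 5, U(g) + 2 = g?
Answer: -32 - I*√74 ≈ -32.0 - 8.6023*I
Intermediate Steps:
U(g) = -2 + g
O(X, y) = -1 + y (O(X, y) = 4 + (y - 5) = 4 + (-5 + y) = -1 + y)
E(T) = √2*√T (E(T) = √(2*T) = √2*√T)
N = -43
j(a, S) = -4*S (j(a, S) = S*(-2 - 2) + 0 = S*(-4) + 0 = -4*S + 0 = -4*S)
j(N, O(-6, 9)) - E(-37) = -4*(-1 + 9) - √2*√(-37) = -4*8 - √2*I*√37 = -32 - I*√74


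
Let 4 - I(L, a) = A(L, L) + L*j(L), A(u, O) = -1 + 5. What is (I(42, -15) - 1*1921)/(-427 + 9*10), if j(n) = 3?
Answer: 2047/337 ≈ 6.0742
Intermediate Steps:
A(u, O) = 4
I(L, a) = -3*L (I(L, a) = 4 - (4 + L*3) = 4 - (4 + 3*L) = 4 + (-4 - 3*L) = -3*L)
(I(42, -15) - 1*1921)/(-427 + 9*10) = (-3*42 - 1*1921)/(-427 + 9*10) = (-126 - 1921)/(-427 + 90) = -2047/(-337) = -2047*(-1/337) = 2047/337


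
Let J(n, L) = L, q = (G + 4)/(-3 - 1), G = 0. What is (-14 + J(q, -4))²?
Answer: 324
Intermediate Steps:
q = -1 (q = (0 + 4)/(-3 - 1) = 4/(-4) = 4*(-¼) = -1)
(-14 + J(q, -4))² = (-14 - 4)² = (-18)² = 324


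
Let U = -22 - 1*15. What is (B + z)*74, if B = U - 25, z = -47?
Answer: -8066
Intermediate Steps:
U = -37 (U = -22 - 15 = -37)
B = -62 (B = -37 - 25 = -62)
(B + z)*74 = (-62 - 47)*74 = -109*74 = -8066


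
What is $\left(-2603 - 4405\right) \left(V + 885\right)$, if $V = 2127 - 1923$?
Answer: $-7631712$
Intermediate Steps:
$V = 204$
$\left(-2603 - 4405\right) \left(V + 885\right) = \left(-2603 - 4405\right) \left(204 + 885\right) = \left(-7008\right) 1089 = -7631712$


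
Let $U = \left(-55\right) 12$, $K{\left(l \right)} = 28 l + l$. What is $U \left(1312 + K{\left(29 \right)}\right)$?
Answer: $-1420980$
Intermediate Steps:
$K{\left(l \right)} = 29 l$
$U = -660$
$U \left(1312 + K{\left(29 \right)}\right) = - 660 \left(1312 + 29 \cdot 29\right) = - 660 \left(1312 + 841\right) = \left(-660\right) 2153 = -1420980$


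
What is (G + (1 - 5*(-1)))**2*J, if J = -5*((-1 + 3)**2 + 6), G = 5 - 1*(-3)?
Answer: -9800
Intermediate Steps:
G = 8 (G = 5 + 3 = 8)
J = -50 (J = -5*(2**2 + 6) = -5*(4 + 6) = -5*10 = -50)
(G + (1 - 5*(-1)))**2*J = (8 + (1 - 5*(-1)))**2*(-50) = (8 + (1 + 5))**2*(-50) = (8 + 6)**2*(-50) = 14**2*(-50) = 196*(-50) = -9800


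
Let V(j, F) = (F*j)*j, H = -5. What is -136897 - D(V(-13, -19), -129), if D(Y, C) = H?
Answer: -136892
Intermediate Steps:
V(j, F) = F*j²
D(Y, C) = -5
-136897 - D(V(-13, -19), -129) = -136897 - 1*(-5) = -136897 + 5 = -136892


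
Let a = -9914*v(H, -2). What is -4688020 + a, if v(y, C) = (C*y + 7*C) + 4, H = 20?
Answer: -4192320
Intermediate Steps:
v(y, C) = 4 + 7*C + C*y (v(y, C) = (7*C + C*y) + 4 = 4 + 7*C + C*y)
a = 495700 (a = -9914*(4 + 7*(-2) - 2*20) = -9914*(4 - 14 - 40) = -9914*(-50) = 495700)
-4688020 + a = -4688020 + 495700 = -4192320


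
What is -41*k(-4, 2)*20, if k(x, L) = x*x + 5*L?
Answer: -21320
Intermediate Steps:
k(x, L) = x² + 5*L
-41*k(-4, 2)*20 = -41*((-4)² + 5*2)*20 = -41*(16 + 10)*20 = -41*26*20 = -1066*20 = -21320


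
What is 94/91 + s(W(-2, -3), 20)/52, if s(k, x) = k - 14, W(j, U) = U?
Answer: 257/364 ≈ 0.70604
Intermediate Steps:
s(k, x) = -14 + k
94/91 + s(W(-2, -3), 20)/52 = 94/91 + (-14 - 3)/52 = 94*(1/91) - 17*1/52 = 94/91 - 17/52 = 257/364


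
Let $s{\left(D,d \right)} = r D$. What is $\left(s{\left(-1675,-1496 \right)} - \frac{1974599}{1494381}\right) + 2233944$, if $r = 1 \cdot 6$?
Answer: $\frac{3323342965015}{1494381} \approx 2.2239 \cdot 10^{6}$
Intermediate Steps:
$r = 6$
$s{\left(D,d \right)} = 6 D$
$\left(s{\left(-1675,-1496 \right)} - \frac{1974599}{1494381}\right) + 2233944 = \left(6 \left(-1675\right) - \frac{1974599}{1494381}\right) + 2233944 = \left(-10050 - \frac{1974599}{1494381}\right) + 2233944 = - \frac{15020503649}{1494381} + 2233944 = \frac{3323342965015}{1494381}$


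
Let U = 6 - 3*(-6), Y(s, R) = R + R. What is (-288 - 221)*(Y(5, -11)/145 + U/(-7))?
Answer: 1849706/1015 ≈ 1822.4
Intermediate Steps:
Y(s, R) = 2*R
U = 24 (U = 6 + 18 = 24)
(-288 - 221)*(Y(5, -11)/145 + U/(-7)) = (-288 - 221)*((2*(-11))/145 + 24/(-7)) = -509*(-22*1/145 + 24*(-⅐)) = -509*(-22/145 - 24/7) = -509*(-3634/1015) = 1849706/1015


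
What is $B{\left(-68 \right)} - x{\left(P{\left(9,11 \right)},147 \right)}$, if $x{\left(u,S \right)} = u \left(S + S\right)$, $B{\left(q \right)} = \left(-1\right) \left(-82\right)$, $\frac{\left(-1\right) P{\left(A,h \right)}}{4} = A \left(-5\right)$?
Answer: $-52838$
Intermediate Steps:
$P{\left(A,h \right)} = 20 A$ ($P{\left(A,h \right)} = - 4 A \left(-5\right) = - 4 \left(- 5 A\right) = 20 A$)
$B{\left(q \right)} = 82$
$x{\left(u,S \right)} = 2 S u$ ($x{\left(u,S \right)} = u 2 S = 2 S u$)
$B{\left(-68 \right)} - x{\left(P{\left(9,11 \right)},147 \right)} = 82 - 2 \cdot 147 \cdot 20 \cdot 9 = 82 - 2 \cdot 147 \cdot 180 = 82 - 52920 = -52838$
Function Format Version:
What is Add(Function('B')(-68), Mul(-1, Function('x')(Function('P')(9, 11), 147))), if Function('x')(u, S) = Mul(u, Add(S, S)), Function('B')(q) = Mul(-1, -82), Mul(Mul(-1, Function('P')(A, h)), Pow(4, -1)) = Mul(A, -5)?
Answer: -52838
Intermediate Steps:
Function('P')(A, h) = Mul(20, A) (Function('P')(A, h) = Mul(-4, Mul(A, -5)) = Mul(-4, Mul(-5, A)) = Mul(20, A))
Function('B')(q) = 82
Function('x')(u, S) = Mul(2, S, u) (Function('x')(u, S) = Mul(u, Mul(2, S)) = Mul(2, S, u))
Add(Function('B')(-68), Mul(-1, Function('x')(Function('P')(9, 11), 147))) = Add(82, Mul(-1, Mul(2, 147, Mul(20, 9)))) = Add(82, Mul(-1, Mul(2, 147, 180))) = Add(82, Mul(-1, 52920)) = Add(82, -52920) = -52838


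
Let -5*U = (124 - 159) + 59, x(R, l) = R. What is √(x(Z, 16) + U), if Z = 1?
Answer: I*√95/5 ≈ 1.9494*I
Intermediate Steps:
U = -24/5 (U = -((124 - 159) + 59)/5 = -(-35 + 59)/5 = -⅕*24 = -24/5 ≈ -4.8000)
√(x(Z, 16) + U) = √(1 - 24/5) = √(-19/5) = I*√95/5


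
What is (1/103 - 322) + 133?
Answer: -19466/103 ≈ -188.99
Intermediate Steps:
(1/103 - 322) + 133 = -33165/103 + 133 = -19466/103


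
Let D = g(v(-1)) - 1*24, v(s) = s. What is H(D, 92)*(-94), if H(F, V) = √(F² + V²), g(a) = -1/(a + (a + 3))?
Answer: -94*√9089 ≈ -8961.6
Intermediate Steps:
g(a) = -1/(3 + 2*a) (g(a) = -1/(a + (3 + a)) = -1/(3 + 2*a))
D = -25 (D = -1/(3 + 2*(-1)) - 1*24 = -1/(3 - 2) - 24 = -1/1 - 24 = -1*1 - 24 = -1 - 24 = -25)
H(D, 92)*(-94) = √((-25)² + 92²)*(-94) = √(625 + 8464)*(-94) = √9089*(-94) = -94*√9089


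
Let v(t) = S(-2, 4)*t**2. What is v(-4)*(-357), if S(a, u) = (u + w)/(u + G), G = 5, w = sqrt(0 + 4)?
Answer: -3808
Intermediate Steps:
w = 2 (w = sqrt(4) = 2)
S(a, u) = (2 + u)/(5 + u) (S(a, u) = (u + 2)/(u + 5) = (2 + u)/(5 + u))
v(t) = 2*t**2/3 (v(t) = ((2 + 4)/(5 + 4))*t**2 = (6/9)*t**2 = ((1/9)*6)*t**2 = 2*t**2/3)
v(-4)*(-357) = ((2/3)*(-4)**2)*(-357) = ((2/3)*16)*(-357) = (32/3)*(-357) = -3808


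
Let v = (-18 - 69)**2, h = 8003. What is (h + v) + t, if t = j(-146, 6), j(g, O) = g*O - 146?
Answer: 14550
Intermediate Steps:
j(g, O) = -146 + O*g (j(g, O) = O*g - 146 = -146 + O*g)
t = -1022 (t = -146 + 6*(-146) = -146 - 876 = -1022)
v = 7569 (v = (-87)**2 = 7569)
(h + v) + t = (8003 + 7569) - 1022 = 15572 - 1022 = 14550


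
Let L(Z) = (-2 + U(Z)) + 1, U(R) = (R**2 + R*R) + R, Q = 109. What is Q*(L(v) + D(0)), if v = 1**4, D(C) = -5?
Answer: -327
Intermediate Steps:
U(R) = R + 2*R**2 (U(R) = (R**2 + R**2) + R = 2*R**2 + R = R + 2*R**2)
v = 1
L(Z) = -1 + Z*(1 + 2*Z) (L(Z) = (-2 + Z*(1 + 2*Z)) + 1 = -1 + Z*(1 + 2*Z))
Q*(L(v) + D(0)) = 109*((-1 + 1*(1 + 2*1)) - 5) = 109*((-1 + 1*(1 + 2)) - 5) = 109*((-1 + 1*3) - 5) = 109*((-1 + 3) - 5) = 109*(2 - 5) = 109*(-3) = -327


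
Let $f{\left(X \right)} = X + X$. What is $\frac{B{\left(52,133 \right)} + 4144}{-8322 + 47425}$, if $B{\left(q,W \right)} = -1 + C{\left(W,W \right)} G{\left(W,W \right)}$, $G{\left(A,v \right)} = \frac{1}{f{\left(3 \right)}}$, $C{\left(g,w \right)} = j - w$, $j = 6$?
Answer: $\frac{24731}{234618} \approx 0.10541$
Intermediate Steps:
$f{\left(X \right)} = 2 X$
$C{\left(g,w \right)} = 6 - w$
$G{\left(A,v \right)} = \frac{1}{6}$ ($G{\left(A,v \right)} = \frac{1}{2 \cdot 3} = \frac{1}{6}$)
$B{\left(q,W \right)} = - \frac{W}{6}$ ($B{\left(q,W \right)} = -1 + \left(6 - W\right) \frac{1}{6} = -1 - \left(-1 + \frac{W}{6}\right) = - \frac{W}{6}$)
$\frac{B{\left(52,133 \right)} + 4144}{-8322 + 47425} = \frac{\left(- \frac{1}{6}\right) 133 + 4144}{-8322 + 47425} = \frac{- \frac{133}{6} + 4144}{39103} = \frac{24731}{6} \cdot \frac{1}{39103} = \frac{24731}{234618}$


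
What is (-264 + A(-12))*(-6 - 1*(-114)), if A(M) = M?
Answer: -29808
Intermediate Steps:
(-264 + A(-12))*(-6 - 1*(-114)) = (-264 - 12)*(-6 - 1*(-114)) = -276*(-6 + 114) = -276*108 = -29808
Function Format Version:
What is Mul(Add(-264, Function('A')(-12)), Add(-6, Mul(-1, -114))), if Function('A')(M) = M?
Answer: -29808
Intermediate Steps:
Mul(Add(-264, Function('A')(-12)), Add(-6, Mul(-1, -114))) = Mul(Add(-264, -12), Add(-6, Mul(-1, -114))) = Mul(-276, Add(-6, 114)) = Mul(-276, 108) = -29808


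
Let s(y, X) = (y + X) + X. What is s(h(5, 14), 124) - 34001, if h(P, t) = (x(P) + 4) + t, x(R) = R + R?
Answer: -33725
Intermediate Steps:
x(R) = 2*R
h(P, t) = 4 + t + 2*P (h(P, t) = (2*P + 4) + t = (4 + 2*P) + t = 4 + t + 2*P)
s(y, X) = y + 2*X (s(y, X) = (X + y) + X = y + 2*X)
s(h(5, 14), 124) - 34001 = ((4 + 14 + 2*5) + 2*124) - 34001 = ((4 + 14 + 10) + 248) - 34001 = (28 + 248) - 34001 = 276 - 34001 = -33725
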